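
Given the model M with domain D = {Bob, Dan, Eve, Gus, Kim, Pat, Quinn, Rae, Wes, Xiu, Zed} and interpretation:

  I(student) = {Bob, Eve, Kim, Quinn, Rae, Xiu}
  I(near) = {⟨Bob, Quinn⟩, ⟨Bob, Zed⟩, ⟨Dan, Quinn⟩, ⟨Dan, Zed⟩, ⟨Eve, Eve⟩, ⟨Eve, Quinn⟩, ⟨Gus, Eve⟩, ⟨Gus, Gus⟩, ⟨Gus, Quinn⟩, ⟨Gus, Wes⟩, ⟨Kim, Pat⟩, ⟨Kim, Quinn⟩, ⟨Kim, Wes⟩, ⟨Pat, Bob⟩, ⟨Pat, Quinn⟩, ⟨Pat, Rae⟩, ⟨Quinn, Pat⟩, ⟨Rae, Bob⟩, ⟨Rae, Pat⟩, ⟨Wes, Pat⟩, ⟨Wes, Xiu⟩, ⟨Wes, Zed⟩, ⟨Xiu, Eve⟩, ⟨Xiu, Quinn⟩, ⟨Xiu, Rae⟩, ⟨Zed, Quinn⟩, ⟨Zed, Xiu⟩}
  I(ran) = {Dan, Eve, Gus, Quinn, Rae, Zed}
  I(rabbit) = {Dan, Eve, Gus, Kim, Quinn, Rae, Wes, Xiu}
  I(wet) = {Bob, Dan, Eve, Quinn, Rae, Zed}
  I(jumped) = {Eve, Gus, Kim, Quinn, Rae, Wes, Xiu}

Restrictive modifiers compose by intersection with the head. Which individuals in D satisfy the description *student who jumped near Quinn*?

{Eve, Kim, Xiu}

⟦who jumped⟧ = ⟦jumped⟧ = {Eve, Gus, Kim, Quinn, Rae, Wes, Xiu}
⟦near Quinn⟧ = {x : ⟨x, Quinn⟩ ∈ ⟦near⟧} = {Bob, Dan, Eve, Gus, Kim, Pat, Xiu, Zed}
⟦student⟧ = {Bob, Eve, Kim, Quinn, Rae, Xiu}
… ∩ ⟦who jumped⟧ = {Bob, Eve, Kim, Quinn, Rae, Xiu} ∩ {Eve, Gus, Kim, Quinn, Rae, Wes, Xiu} = {Eve, Kim, Quinn, Rae, Xiu}
… ∩ ⟦near Quinn⟧ = {Eve, Kim, Quinn, Rae, Xiu} ∩ {Bob, Dan, Eve, Gus, Kim, Pat, Xiu, Zed} = {Eve, Kim, Xiu}
So ⟦student who jumped near Quinn⟧ = {Eve, Kim, Xiu}.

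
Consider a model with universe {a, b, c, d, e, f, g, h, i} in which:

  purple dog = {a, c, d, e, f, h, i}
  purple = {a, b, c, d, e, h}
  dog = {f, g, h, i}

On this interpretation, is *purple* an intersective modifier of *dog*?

⟦purple⟧ ∩ ⟦dog⟧ = {a, b, c, d, e, h} ∩ {f, g, h, i} = {h}
Observed ⟦purple dog⟧ = {a, c, d, e, f, h, i}.
These differ, so the modifier is not intersective in this model.

no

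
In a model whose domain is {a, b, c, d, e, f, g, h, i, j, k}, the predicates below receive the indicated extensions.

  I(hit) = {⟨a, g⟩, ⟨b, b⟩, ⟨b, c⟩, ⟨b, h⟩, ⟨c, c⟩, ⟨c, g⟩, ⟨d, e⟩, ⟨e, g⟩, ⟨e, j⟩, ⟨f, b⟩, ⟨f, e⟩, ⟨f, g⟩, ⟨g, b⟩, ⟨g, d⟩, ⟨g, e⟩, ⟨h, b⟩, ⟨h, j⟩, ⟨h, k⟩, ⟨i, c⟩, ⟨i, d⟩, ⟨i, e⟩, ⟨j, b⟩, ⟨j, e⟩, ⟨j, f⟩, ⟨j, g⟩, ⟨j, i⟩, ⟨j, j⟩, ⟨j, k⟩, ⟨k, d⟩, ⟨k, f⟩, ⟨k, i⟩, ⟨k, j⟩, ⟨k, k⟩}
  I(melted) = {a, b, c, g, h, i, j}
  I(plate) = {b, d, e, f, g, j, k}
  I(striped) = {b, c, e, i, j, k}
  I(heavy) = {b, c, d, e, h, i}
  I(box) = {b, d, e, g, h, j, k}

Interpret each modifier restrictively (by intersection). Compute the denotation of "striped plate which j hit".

⟦which j hit⟧ = {x : ⟨j, x⟩ ∈ ⟦hit⟧} = {b, e, f, g, i, j, k}
⟦plate⟧ = {b, d, e, f, g, j, k}
… ∩ ⟦which j hit⟧ = {b, d, e, f, g, j, k} ∩ {b, e, f, g, i, j, k} = {b, e, f, g, j, k}
… ∩ ⟦striped⟧ = {b, e, f, g, j, k} ∩ {b, c, e, i, j, k} = {b, e, j, k}
So ⟦striped plate which j hit⟧ = {b, e, j, k}.

{b, e, j, k}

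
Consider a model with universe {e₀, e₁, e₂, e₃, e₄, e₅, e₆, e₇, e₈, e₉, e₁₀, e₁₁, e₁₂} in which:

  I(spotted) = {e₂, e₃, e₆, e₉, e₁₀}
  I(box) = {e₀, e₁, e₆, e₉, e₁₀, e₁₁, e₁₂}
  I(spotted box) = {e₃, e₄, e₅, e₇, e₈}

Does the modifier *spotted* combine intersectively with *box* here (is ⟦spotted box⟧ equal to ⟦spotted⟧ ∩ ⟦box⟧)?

no

⟦spotted⟧ ∩ ⟦box⟧ = {e₂, e₃, e₆, e₉, e₁₀} ∩ {e₀, e₁, e₆, e₉, e₁₀, e₁₁, e₁₂} = {e₆, e₉, e₁₀}
Observed ⟦spotted box⟧ = {e₃, e₄, e₅, e₇, e₈}.
These differ, so the modifier is not intersective in this model.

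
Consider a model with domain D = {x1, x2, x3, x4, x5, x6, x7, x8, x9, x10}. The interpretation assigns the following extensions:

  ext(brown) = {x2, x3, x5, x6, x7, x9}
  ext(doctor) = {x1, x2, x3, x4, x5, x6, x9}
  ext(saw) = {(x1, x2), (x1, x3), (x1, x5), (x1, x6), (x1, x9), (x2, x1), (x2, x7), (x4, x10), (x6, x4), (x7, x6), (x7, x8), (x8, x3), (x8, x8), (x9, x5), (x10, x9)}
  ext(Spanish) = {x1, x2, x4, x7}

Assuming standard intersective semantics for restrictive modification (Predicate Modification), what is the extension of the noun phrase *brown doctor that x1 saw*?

⟦that x1 saw⟧ = {x : ⟨x1, x⟩ ∈ ⟦saw⟧} = {x2, x3, x5, x6, x9}
⟦doctor⟧ = {x1, x2, x3, x4, x5, x6, x9}
… ∩ ⟦that x1 saw⟧ = {x1, x2, x3, x4, x5, x6, x9} ∩ {x2, x3, x5, x6, x9} = {x2, x3, x5, x6, x9}
… ∩ ⟦brown⟧ = {x2, x3, x5, x6, x9} ∩ {x2, x3, x5, x6, x7, x9} = {x2, x3, x5, x6, x9}
So ⟦brown doctor that x1 saw⟧ = {x2, x3, x5, x6, x9}.

{x2, x3, x5, x6, x9}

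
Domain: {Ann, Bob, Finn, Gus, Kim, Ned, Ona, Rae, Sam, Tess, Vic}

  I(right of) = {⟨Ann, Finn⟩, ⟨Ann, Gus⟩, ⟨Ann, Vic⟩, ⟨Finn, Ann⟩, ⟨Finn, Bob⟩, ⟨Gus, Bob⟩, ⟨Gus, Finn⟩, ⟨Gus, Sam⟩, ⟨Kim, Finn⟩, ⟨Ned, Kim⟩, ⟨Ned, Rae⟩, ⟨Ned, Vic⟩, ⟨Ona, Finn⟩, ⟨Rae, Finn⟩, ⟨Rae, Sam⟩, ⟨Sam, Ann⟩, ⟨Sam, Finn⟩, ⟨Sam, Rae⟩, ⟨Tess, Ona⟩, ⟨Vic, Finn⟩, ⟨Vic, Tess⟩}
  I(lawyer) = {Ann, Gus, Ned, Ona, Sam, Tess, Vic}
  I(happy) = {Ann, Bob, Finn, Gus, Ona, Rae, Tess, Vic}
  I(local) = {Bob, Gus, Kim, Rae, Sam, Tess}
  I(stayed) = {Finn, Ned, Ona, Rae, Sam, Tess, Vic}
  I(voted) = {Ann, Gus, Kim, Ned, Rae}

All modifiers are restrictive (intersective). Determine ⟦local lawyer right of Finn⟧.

{Gus, Sam}

⟦right of Finn⟧ = {x : ⟨x, Finn⟩ ∈ ⟦right of⟧} = {Ann, Gus, Kim, Ona, Rae, Sam, Vic}
⟦lawyer⟧ = {Ann, Gus, Ned, Ona, Sam, Tess, Vic}
… ∩ ⟦right of Finn⟧ = {Ann, Gus, Ned, Ona, Sam, Tess, Vic} ∩ {Ann, Gus, Kim, Ona, Rae, Sam, Vic} = {Ann, Gus, Ona, Sam, Vic}
… ∩ ⟦local⟧ = {Ann, Gus, Ona, Sam, Vic} ∩ {Bob, Gus, Kim, Rae, Sam, Tess} = {Gus, Sam}
So ⟦local lawyer right of Finn⟧ = {Gus, Sam}.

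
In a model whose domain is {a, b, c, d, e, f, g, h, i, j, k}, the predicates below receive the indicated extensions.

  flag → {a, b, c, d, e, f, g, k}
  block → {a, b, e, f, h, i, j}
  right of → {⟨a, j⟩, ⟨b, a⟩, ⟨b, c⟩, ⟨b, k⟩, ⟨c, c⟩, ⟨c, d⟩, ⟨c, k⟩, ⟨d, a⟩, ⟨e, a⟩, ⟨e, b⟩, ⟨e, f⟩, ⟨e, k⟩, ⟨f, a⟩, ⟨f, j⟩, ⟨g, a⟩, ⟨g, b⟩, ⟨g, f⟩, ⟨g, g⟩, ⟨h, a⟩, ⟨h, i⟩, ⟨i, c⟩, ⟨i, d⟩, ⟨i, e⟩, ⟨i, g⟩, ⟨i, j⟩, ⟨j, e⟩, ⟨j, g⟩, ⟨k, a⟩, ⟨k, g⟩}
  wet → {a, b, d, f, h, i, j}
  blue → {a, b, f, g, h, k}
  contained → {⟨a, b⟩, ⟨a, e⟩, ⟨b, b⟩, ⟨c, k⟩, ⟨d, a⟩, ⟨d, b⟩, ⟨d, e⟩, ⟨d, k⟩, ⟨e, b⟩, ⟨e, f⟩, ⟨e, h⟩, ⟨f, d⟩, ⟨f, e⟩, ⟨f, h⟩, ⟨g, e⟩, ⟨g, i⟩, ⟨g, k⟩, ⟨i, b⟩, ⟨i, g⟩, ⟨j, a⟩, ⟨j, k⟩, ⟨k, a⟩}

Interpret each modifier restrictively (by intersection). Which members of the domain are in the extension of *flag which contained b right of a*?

{b, d, e}

⟦which contained b⟧ = {x : ⟨x, b⟩ ∈ ⟦contained⟧} = {a, b, d, e, i}
⟦right of a⟧ = {x : ⟨x, a⟩ ∈ ⟦right of⟧} = {b, d, e, f, g, h, k}
⟦flag⟧ = {a, b, c, d, e, f, g, k}
… ∩ ⟦which contained b⟧ = {a, b, c, d, e, f, g, k} ∩ {a, b, d, e, i} = {a, b, d, e}
… ∩ ⟦right of a⟧ = {a, b, d, e} ∩ {b, d, e, f, g, h, k} = {b, d, e}
So ⟦flag which contained b right of a⟧ = {b, d, e}.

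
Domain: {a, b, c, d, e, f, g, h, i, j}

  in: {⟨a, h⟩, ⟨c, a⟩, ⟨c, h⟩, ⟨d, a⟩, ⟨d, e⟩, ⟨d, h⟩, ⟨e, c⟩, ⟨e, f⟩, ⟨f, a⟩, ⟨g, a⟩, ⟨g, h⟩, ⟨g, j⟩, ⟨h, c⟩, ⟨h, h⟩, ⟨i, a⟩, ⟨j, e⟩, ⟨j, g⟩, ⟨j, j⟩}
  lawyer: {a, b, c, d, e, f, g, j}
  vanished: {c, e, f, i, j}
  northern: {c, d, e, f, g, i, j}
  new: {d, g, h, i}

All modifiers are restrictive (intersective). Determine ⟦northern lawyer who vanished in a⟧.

{c, f}

⟦who vanished⟧ = ⟦vanished⟧ = {c, e, f, i, j}
⟦in a⟧ = {x : ⟨x, a⟩ ∈ ⟦in⟧} = {c, d, f, g, i}
⟦lawyer⟧ = {a, b, c, d, e, f, g, j}
… ∩ ⟦who vanished⟧ = {a, b, c, d, e, f, g, j} ∩ {c, e, f, i, j} = {c, e, f, j}
… ∩ ⟦in a⟧ = {c, e, f, j} ∩ {c, d, f, g, i} = {c, f}
… ∩ ⟦northern⟧ = {c, f} ∩ {c, d, e, f, g, i, j} = {c, f}
So ⟦northern lawyer who vanished in a⟧ = {c, f}.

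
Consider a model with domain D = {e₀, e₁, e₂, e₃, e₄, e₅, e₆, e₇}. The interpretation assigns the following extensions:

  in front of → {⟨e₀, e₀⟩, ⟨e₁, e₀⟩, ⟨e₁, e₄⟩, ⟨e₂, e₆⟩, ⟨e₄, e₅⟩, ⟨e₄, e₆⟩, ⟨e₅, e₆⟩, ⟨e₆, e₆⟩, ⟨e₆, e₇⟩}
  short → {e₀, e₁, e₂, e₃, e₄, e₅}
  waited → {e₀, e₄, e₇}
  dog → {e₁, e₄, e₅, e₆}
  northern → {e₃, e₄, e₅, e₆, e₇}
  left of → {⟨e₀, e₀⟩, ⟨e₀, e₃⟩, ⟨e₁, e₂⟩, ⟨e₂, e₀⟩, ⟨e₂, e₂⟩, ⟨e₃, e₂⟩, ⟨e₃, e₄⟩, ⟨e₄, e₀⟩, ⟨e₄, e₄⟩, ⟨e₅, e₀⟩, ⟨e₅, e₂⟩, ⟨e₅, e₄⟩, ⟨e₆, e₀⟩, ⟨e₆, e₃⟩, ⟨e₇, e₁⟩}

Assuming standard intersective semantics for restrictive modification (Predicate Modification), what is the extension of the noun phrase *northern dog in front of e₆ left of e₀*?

{e₄, e₅, e₆}

⟦in front of e₆⟧ = {x : ⟨x, e₆⟩ ∈ ⟦in front of⟧} = {e₂, e₄, e₅, e₆}
⟦left of e₀⟧ = {x : ⟨x, e₀⟩ ∈ ⟦left of⟧} = {e₀, e₂, e₄, e₅, e₆}
⟦dog⟧ = {e₁, e₄, e₅, e₆}
… ∩ ⟦in front of e₆⟧ = {e₁, e₄, e₅, e₆} ∩ {e₂, e₄, e₅, e₆} = {e₄, e₅, e₆}
… ∩ ⟦left of e₀⟧ = {e₄, e₅, e₆} ∩ {e₀, e₂, e₄, e₅, e₆} = {e₄, e₅, e₆}
… ∩ ⟦northern⟧ = {e₄, e₅, e₆} ∩ {e₃, e₄, e₅, e₆, e₇} = {e₄, e₅, e₆}
So ⟦northern dog in front of e₆ left of e₀⟧ = {e₄, e₅, e₆}.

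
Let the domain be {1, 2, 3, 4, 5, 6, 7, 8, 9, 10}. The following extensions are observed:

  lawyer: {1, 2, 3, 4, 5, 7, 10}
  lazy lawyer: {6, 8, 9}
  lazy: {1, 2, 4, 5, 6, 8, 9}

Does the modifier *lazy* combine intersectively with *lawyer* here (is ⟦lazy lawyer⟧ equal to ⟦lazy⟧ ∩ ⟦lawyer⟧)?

⟦lazy⟧ ∩ ⟦lawyer⟧ = {1, 2, 4, 5, 6, 8, 9} ∩ {1, 2, 3, 4, 5, 7, 10} = {1, 2, 4, 5}
Observed ⟦lazy lawyer⟧ = {6, 8, 9}.
These differ, so the modifier is not intersective in this model.

no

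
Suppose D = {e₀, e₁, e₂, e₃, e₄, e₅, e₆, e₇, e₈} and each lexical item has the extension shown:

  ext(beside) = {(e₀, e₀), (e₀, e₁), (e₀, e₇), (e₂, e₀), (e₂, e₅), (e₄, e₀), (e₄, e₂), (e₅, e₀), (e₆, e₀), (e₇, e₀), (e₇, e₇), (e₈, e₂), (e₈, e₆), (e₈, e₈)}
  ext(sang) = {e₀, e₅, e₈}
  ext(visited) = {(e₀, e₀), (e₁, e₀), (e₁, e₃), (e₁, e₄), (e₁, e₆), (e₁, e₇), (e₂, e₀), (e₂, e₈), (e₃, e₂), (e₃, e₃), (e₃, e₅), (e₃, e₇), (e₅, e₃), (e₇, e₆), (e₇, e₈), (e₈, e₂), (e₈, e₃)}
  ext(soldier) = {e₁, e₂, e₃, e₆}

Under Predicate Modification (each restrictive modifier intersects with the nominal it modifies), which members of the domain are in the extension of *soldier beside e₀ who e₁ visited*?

⟦beside e₀⟧ = {x : ⟨x, e₀⟩ ∈ ⟦beside⟧} = {e₀, e₂, e₄, e₅, e₆, e₇}
⟦who e₁ visited⟧ = {x : ⟨e₁, x⟩ ∈ ⟦visited⟧} = {e₀, e₃, e₄, e₆, e₇}
⟦soldier⟧ = {e₁, e₂, e₃, e₆}
… ∩ ⟦beside e₀⟧ = {e₁, e₂, e₃, e₆} ∩ {e₀, e₂, e₄, e₅, e₆, e₇} = {e₂, e₆}
… ∩ ⟦who e₁ visited⟧ = {e₂, e₆} ∩ {e₀, e₃, e₄, e₆, e₇} = {e₆}
So ⟦soldier beside e₀ who e₁ visited⟧ = {e₆}.

{e₆}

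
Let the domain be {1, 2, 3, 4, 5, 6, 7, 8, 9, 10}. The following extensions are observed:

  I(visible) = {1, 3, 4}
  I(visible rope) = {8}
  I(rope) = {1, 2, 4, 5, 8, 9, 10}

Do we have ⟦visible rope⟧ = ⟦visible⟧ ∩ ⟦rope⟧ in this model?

no

⟦visible⟧ ∩ ⟦rope⟧ = {1, 3, 4} ∩ {1, 2, 4, 5, 8, 9, 10} = {1, 4}
Observed ⟦visible rope⟧ = {8}.
These differ, so the modifier is not intersective in this model.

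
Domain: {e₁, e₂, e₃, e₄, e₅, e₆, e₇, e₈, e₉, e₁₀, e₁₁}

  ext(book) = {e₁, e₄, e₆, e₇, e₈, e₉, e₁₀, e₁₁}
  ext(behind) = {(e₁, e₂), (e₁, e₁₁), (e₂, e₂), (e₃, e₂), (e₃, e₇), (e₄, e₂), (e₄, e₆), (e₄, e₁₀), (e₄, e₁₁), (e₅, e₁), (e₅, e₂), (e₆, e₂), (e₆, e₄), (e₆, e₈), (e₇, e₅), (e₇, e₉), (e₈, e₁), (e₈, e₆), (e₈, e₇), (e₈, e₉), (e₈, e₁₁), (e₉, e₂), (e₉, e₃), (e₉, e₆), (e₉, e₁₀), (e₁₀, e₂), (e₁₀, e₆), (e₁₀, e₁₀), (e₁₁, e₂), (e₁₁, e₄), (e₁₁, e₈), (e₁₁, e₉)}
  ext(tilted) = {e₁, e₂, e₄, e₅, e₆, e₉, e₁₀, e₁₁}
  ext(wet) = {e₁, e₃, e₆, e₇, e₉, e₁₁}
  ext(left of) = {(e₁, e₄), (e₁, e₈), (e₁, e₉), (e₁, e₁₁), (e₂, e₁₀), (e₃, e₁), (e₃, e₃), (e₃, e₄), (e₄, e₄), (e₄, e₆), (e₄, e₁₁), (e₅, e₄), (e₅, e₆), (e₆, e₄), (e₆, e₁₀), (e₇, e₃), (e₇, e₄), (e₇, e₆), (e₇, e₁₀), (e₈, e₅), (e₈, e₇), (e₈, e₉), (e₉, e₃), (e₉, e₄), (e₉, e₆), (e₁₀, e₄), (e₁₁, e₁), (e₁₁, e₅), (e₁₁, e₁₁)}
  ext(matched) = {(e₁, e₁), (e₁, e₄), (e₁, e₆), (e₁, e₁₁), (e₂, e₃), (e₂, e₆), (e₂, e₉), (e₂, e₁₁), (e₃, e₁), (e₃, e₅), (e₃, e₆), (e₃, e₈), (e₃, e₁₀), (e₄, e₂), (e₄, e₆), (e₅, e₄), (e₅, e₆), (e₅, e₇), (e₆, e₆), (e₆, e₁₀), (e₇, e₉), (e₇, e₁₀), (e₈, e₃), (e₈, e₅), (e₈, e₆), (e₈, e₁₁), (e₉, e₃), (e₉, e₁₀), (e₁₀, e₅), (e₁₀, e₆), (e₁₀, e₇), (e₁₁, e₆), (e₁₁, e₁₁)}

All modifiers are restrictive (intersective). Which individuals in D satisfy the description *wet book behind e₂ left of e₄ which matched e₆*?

⟦behind e₂⟧ = {x : ⟨x, e₂⟩ ∈ ⟦behind⟧} = {e₁, e₂, e₃, e₄, e₅, e₆, e₉, e₁₀, e₁₁}
⟦left of e₄⟧ = {x : ⟨x, e₄⟩ ∈ ⟦left of⟧} = {e₁, e₃, e₄, e₅, e₆, e₇, e₉, e₁₀}
⟦which matched e₆⟧ = {x : ⟨x, e₆⟩ ∈ ⟦matched⟧} = {e₁, e₂, e₃, e₄, e₅, e₆, e₈, e₁₀, e₁₁}
⟦book⟧ = {e₁, e₄, e₆, e₇, e₈, e₉, e₁₀, e₁₁}
… ∩ ⟦behind e₂⟧ = {e₁, e₄, e₆, e₇, e₈, e₉, e₁₀, e₁₁} ∩ {e₁, e₂, e₃, e₄, e₅, e₆, e₉, e₁₀, e₁₁} = {e₁, e₄, e₆, e₉, e₁₀, e₁₁}
… ∩ ⟦left of e₄⟧ = {e₁, e₄, e₆, e₉, e₁₀, e₁₁} ∩ {e₁, e₃, e₄, e₅, e₆, e₇, e₉, e₁₀} = {e₁, e₄, e₆, e₉, e₁₀}
… ∩ ⟦which matched e₆⟧ = {e₁, e₄, e₆, e₉, e₁₀} ∩ {e₁, e₂, e₃, e₄, e₅, e₆, e₈, e₁₀, e₁₁} = {e₁, e₄, e₆, e₁₀}
… ∩ ⟦wet⟧ = {e₁, e₄, e₆, e₁₀} ∩ {e₁, e₃, e₆, e₇, e₉, e₁₁} = {e₁, e₆}
So ⟦wet book behind e₂ left of e₄ which matched e₆⟧ = {e₁, e₆}.

{e₁, e₆}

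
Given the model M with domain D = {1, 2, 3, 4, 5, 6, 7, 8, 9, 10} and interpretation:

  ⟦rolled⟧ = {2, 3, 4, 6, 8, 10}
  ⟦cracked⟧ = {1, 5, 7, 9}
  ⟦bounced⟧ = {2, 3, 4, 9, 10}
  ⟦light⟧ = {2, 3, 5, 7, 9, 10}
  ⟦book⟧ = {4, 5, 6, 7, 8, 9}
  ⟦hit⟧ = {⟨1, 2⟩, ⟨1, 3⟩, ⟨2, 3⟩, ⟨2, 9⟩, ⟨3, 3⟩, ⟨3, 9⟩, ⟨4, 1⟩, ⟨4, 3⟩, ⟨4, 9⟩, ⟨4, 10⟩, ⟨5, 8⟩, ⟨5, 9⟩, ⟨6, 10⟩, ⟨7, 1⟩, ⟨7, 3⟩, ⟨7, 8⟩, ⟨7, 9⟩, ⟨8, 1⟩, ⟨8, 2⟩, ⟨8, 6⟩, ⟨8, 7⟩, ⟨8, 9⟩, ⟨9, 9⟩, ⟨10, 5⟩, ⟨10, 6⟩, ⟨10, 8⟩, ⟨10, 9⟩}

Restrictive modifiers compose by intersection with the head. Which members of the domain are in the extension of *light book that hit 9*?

{5, 7, 9}

⟦that hit 9⟧ = {x : ⟨x, 9⟩ ∈ ⟦hit⟧} = {2, 3, 4, 5, 7, 8, 9, 10}
⟦book⟧ = {4, 5, 6, 7, 8, 9}
… ∩ ⟦that hit 9⟧ = {4, 5, 6, 7, 8, 9} ∩ {2, 3, 4, 5, 7, 8, 9, 10} = {4, 5, 7, 8, 9}
… ∩ ⟦light⟧ = {4, 5, 7, 8, 9} ∩ {2, 3, 5, 7, 9, 10} = {5, 7, 9}
So ⟦light book that hit 9⟧ = {5, 7, 9}.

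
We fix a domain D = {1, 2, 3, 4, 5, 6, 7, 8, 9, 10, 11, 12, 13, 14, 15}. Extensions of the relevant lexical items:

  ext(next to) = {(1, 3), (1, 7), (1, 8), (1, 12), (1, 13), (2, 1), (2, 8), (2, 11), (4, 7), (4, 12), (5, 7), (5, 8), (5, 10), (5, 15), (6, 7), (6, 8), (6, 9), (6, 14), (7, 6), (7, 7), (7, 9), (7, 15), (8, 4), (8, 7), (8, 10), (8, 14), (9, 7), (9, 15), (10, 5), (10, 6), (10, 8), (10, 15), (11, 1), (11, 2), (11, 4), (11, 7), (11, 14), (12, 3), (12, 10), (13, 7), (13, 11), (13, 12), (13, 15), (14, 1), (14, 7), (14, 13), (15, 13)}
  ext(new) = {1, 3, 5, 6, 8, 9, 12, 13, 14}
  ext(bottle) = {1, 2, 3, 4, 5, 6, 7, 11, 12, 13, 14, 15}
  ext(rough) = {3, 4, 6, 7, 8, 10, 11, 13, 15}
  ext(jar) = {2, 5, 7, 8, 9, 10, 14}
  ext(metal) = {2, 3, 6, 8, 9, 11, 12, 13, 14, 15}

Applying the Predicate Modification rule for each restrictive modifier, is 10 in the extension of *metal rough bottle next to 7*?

⟦next to 7⟧ = {x : ⟨x, 7⟩ ∈ ⟦next to⟧} = {1, 4, 5, 6, 7, 8, 9, 11, 13, 14}
⟦bottle⟧ = {1, 2, 3, 4, 5, 6, 7, 11, 12, 13, 14, 15}
… ∩ ⟦next to 7⟧ = {1, 2, 3, 4, 5, 6, 7, 11, 12, 13, 14, 15} ∩ {1, 4, 5, 6, 7, 8, 9, 11, 13, 14} = {1, 4, 5, 6, 7, 11, 13, 14}
… ∩ ⟦metal⟧ = {1, 4, 5, 6, 7, 11, 13, 14} ∩ {2, 3, 6, 8, 9, 11, 12, 13, 14, 15} = {6, 11, 13, 14}
… ∩ ⟦rough⟧ = {6, 11, 13, 14} ∩ {3, 4, 6, 7, 8, 10, 11, 13, 15} = {6, 11, 13}
⟦metal rough bottle next to 7⟧ = {6, 11, 13}; 10 ∉ this set.

no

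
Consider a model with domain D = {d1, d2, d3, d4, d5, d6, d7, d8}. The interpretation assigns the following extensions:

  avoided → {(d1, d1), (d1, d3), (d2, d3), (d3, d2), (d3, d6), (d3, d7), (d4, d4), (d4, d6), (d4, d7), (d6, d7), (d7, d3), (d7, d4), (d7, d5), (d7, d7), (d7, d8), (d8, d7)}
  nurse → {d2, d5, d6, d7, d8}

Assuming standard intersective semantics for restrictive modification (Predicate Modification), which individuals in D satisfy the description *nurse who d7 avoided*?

⟦who d7 avoided⟧ = {x : ⟨d7, x⟩ ∈ ⟦avoided⟧} = {d3, d4, d5, d7, d8}
⟦nurse⟧ = {d2, d5, d6, d7, d8}
… ∩ ⟦who d7 avoided⟧ = {d2, d5, d6, d7, d8} ∩ {d3, d4, d5, d7, d8} = {d5, d7, d8}
So ⟦nurse who d7 avoided⟧ = {d5, d7, d8}.

{d5, d7, d8}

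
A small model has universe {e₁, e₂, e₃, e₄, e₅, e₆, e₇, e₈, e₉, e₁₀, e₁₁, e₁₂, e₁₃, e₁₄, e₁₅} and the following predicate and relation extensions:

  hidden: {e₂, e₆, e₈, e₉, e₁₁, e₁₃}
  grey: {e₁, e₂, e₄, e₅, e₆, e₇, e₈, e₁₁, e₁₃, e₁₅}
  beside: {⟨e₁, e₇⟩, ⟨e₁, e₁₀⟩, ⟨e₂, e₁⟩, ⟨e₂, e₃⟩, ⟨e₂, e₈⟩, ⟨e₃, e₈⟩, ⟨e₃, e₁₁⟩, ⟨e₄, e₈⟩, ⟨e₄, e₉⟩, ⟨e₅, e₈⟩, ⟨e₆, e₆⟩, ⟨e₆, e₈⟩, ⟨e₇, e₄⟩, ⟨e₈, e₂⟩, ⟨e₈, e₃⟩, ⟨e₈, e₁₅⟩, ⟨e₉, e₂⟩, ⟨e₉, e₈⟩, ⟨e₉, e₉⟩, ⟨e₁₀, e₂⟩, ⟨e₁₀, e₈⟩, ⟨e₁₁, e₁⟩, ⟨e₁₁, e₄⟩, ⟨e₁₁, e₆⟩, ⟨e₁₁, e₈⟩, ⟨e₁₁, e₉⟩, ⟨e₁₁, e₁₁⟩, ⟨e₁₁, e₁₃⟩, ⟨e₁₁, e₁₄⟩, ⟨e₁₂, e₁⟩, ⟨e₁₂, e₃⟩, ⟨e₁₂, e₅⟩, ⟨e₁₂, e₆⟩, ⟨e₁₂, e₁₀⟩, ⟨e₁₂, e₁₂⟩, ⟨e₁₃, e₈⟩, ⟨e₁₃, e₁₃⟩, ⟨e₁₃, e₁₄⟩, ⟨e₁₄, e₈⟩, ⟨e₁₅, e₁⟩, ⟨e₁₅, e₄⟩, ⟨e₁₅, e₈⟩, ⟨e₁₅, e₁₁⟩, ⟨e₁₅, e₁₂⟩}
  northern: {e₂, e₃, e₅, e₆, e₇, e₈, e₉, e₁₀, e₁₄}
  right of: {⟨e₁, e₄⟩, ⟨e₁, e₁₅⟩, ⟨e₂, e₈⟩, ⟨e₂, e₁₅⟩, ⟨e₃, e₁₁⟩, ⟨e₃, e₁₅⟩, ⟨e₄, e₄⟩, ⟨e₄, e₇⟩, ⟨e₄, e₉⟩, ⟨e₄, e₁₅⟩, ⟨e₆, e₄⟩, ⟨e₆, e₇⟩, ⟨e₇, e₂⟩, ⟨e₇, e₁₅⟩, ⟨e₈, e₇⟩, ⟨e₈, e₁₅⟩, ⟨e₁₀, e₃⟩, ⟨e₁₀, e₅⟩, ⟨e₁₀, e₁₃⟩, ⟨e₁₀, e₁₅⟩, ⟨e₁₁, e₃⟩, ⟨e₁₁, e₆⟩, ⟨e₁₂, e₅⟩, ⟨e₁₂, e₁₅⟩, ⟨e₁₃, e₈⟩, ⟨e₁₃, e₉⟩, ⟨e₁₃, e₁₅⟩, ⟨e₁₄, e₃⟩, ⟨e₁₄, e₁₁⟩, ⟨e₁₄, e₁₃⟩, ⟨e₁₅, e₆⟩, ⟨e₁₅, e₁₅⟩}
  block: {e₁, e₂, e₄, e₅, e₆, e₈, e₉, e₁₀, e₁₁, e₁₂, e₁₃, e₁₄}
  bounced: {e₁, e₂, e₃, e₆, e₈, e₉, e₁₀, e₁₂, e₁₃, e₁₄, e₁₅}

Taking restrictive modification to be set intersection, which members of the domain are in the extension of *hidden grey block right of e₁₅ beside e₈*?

⟦right of e₁₅⟧ = {x : ⟨x, e₁₅⟩ ∈ ⟦right of⟧} = {e₁, e₂, e₃, e₄, e₇, e₈, e₁₀, e₁₂, e₁₃, e₁₅}
⟦beside e₈⟧ = {x : ⟨x, e₈⟩ ∈ ⟦beside⟧} = {e₂, e₃, e₄, e₅, e₆, e₉, e₁₀, e₁₁, e₁₃, e₁₄, e₁₅}
⟦block⟧ = {e₁, e₂, e₄, e₅, e₆, e₈, e₉, e₁₀, e₁₁, e₁₂, e₁₃, e₁₄}
… ∩ ⟦right of e₁₅⟧ = {e₁, e₂, e₄, e₅, e₆, e₈, e₉, e₁₀, e₁₁, e₁₂, e₁₃, e₁₄} ∩ {e₁, e₂, e₃, e₄, e₇, e₈, e₁₀, e₁₂, e₁₃, e₁₅} = {e₁, e₂, e₄, e₈, e₁₀, e₁₂, e₁₃}
… ∩ ⟦beside e₈⟧ = {e₁, e₂, e₄, e₈, e₁₀, e₁₂, e₁₃} ∩ {e₂, e₃, e₄, e₅, e₆, e₉, e₁₀, e₁₁, e₁₃, e₁₄, e₁₅} = {e₂, e₄, e₁₀, e₁₃}
… ∩ ⟦hidden⟧ = {e₂, e₄, e₁₀, e₁₃} ∩ {e₂, e₆, e₈, e₉, e₁₁, e₁₃} = {e₂, e₁₃}
… ∩ ⟦grey⟧ = {e₂, e₁₃} ∩ {e₁, e₂, e₄, e₅, e₆, e₇, e₈, e₁₁, e₁₃, e₁₅} = {e₂, e₁₃}
So ⟦hidden grey block right of e₁₅ beside e₈⟧ = {e₂, e₁₃}.

{e₂, e₁₃}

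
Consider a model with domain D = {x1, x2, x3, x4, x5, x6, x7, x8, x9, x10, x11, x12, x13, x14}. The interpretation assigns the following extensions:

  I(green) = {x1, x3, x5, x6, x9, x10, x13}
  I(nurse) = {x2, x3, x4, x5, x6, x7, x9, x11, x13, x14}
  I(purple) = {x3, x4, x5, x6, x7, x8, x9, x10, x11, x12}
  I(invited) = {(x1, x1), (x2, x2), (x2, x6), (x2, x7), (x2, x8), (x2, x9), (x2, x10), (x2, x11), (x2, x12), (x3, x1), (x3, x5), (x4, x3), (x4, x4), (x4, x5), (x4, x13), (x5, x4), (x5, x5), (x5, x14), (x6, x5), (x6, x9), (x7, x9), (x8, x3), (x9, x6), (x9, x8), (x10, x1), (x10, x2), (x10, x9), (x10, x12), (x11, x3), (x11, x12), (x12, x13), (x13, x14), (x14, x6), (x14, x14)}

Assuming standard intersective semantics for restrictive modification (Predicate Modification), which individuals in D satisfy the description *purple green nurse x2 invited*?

{x6, x9}

⟦x2 invited⟧ = {x : ⟨x2, x⟩ ∈ ⟦invited⟧} = {x2, x6, x7, x8, x9, x10, x11, x12}
⟦nurse⟧ = {x2, x3, x4, x5, x6, x7, x9, x11, x13, x14}
… ∩ ⟦x2 invited⟧ = {x2, x3, x4, x5, x6, x7, x9, x11, x13, x14} ∩ {x2, x6, x7, x8, x9, x10, x11, x12} = {x2, x6, x7, x9, x11}
… ∩ ⟦purple⟧ = {x2, x6, x7, x9, x11} ∩ {x3, x4, x5, x6, x7, x8, x9, x10, x11, x12} = {x6, x7, x9, x11}
… ∩ ⟦green⟧ = {x6, x7, x9, x11} ∩ {x1, x3, x5, x6, x9, x10, x13} = {x6, x9}
So ⟦purple green nurse x2 invited⟧ = {x6, x9}.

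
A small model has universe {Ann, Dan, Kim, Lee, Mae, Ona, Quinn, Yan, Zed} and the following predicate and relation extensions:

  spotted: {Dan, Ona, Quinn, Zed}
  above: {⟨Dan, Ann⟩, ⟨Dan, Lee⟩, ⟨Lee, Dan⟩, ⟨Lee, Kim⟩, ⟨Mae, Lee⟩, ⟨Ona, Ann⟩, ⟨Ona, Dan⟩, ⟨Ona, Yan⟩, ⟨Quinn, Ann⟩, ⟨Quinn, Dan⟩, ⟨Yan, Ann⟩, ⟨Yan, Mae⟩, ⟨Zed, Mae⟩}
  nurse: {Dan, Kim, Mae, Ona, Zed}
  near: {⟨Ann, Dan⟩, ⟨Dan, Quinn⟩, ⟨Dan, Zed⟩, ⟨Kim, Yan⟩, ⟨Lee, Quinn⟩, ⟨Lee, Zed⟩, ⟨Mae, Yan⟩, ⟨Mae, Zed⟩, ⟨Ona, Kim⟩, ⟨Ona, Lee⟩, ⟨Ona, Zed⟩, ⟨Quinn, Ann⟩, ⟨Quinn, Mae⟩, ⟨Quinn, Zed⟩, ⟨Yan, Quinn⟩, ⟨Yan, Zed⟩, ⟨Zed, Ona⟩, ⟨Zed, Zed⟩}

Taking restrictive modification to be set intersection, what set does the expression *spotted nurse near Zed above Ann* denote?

{Dan, Ona}

⟦near Zed⟧ = {x : ⟨x, Zed⟩ ∈ ⟦near⟧} = {Dan, Lee, Mae, Ona, Quinn, Yan, Zed}
⟦above Ann⟧ = {x : ⟨x, Ann⟩ ∈ ⟦above⟧} = {Dan, Ona, Quinn, Yan}
⟦nurse⟧ = {Dan, Kim, Mae, Ona, Zed}
… ∩ ⟦near Zed⟧ = {Dan, Kim, Mae, Ona, Zed} ∩ {Dan, Lee, Mae, Ona, Quinn, Yan, Zed} = {Dan, Mae, Ona, Zed}
… ∩ ⟦above Ann⟧ = {Dan, Mae, Ona, Zed} ∩ {Dan, Ona, Quinn, Yan} = {Dan, Ona}
… ∩ ⟦spotted⟧ = {Dan, Ona} ∩ {Dan, Ona, Quinn, Zed} = {Dan, Ona}
So ⟦spotted nurse near Zed above Ann⟧ = {Dan, Ona}.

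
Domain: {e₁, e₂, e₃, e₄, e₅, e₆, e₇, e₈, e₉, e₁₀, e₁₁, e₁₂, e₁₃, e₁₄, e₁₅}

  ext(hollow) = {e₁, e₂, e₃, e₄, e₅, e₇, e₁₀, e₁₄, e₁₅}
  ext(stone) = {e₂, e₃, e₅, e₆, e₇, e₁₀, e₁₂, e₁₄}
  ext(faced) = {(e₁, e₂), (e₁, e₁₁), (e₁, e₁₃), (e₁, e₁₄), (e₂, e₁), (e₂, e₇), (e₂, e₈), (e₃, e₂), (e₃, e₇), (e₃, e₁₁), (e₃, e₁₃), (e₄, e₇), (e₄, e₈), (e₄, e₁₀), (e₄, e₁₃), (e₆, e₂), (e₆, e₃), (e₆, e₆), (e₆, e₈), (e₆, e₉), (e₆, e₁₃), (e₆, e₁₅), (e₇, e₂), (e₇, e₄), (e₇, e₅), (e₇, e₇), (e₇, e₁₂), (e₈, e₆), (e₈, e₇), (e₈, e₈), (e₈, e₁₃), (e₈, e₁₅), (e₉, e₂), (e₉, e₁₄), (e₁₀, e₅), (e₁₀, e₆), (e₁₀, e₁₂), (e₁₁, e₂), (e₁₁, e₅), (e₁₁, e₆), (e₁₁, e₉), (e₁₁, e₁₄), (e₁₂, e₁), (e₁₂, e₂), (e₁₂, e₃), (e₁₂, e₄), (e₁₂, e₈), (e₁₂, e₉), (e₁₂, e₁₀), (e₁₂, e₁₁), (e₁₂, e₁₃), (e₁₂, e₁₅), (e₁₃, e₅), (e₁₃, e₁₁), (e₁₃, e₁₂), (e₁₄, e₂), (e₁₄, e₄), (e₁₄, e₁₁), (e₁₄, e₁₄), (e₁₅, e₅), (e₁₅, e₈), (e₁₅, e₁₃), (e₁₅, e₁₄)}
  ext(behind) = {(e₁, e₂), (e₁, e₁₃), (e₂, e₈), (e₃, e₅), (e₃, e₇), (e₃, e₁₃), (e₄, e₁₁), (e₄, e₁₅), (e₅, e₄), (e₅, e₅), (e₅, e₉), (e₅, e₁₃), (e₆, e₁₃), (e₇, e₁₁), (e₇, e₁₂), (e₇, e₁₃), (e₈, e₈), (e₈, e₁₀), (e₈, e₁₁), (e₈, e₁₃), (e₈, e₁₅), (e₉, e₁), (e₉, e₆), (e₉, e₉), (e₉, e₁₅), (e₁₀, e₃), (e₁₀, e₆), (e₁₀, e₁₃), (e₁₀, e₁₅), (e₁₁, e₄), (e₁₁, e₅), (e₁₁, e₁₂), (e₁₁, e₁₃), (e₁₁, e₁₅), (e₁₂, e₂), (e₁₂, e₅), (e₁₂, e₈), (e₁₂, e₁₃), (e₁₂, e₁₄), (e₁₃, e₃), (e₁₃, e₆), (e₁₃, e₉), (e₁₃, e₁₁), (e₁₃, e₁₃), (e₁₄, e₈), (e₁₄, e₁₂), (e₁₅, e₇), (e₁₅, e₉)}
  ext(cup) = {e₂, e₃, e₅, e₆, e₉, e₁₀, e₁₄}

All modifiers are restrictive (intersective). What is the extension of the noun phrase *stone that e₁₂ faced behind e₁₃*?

⟦that e₁₂ faced⟧ = {x : ⟨e₁₂, x⟩ ∈ ⟦faced⟧} = {e₁, e₂, e₃, e₄, e₈, e₉, e₁₀, e₁₁, e₁₃, e₁₅}
⟦behind e₁₃⟧ = {x : ⟨x, e₁₃⟩ ∈ ⟦behind⟧} = {e₁, e₃, e₅, e₆, e₇, e₈, e₁₀, e₁₁, e₁₂, e₁₃}
⟦stone⟧ = {e₂, e₃, e₅, e₆, e₇, e₁₀, e₁₂, e₁₄}
… ∩ ⟦that e₁₂ faced⟧ = {e₂, e₃, e₅, e₆, e₇, e₁₀, e₁₂, e₁₄} ∩ {e₁, e₂, e₃, e₄, e₈, e₉, e₁₀, e₁₁, e₁₃, e₁₅} = {e₂, e₃, e₁₀}
… ∩ ⟦behind e₁₃⟧ = {e₂, e₃, e₁₀} ∩ {e₁, e₃, e₅, e₆, e₇, e₈, e₁₀, e₁₁, e₁₂, e₁₃} = {e₃, e₁₀}
So ⟦stone that e₁₂ faced behind e₁₃⟧ = {e₃, e₁₀}.

{e₃, e₁₀}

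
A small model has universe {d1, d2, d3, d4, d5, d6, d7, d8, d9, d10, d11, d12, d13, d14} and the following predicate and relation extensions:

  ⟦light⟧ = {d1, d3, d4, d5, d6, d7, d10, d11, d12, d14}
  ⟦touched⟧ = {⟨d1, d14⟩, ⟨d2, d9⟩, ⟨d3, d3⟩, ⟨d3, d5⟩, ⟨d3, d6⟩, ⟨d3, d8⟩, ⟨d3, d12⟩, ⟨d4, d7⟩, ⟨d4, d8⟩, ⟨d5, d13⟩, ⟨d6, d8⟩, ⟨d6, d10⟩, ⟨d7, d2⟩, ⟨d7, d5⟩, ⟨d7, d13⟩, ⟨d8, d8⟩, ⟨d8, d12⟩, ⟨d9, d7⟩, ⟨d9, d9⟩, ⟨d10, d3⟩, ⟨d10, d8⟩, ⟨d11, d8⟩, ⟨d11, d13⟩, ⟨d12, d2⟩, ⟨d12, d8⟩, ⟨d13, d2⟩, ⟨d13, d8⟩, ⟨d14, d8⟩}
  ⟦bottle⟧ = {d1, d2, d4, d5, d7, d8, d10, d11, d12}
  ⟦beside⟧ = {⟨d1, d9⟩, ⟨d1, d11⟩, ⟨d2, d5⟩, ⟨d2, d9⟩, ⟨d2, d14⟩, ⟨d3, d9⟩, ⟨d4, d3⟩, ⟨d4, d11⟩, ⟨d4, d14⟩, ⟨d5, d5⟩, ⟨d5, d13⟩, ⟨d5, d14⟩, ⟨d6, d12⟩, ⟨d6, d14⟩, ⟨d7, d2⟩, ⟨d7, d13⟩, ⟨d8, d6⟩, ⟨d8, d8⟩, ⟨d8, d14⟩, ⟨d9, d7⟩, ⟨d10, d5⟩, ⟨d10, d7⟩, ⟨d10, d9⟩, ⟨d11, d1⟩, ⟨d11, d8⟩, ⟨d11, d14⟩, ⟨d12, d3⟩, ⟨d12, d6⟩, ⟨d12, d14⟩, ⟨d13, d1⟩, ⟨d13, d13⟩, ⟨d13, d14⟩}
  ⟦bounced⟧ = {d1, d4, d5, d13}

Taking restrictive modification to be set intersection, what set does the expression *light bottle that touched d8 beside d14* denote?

⟦that touched d8⟧ = {x : ⟨x, d8⟩ ∈ ⟦touched⟧} = {d3, d4, d6, d8, d10, d11, d12, d13, d14}
⟦beside d14⟧ = {x : ⟨x, d14⟩ ∈ ⟦beside⟧} = {d2, d4, d5, d6, d8, d11, d12, d13}
⟦bottle⟧ = {d1, d2, d4, d5, d7, d8, d10, d11, d12}
… ∩ ⟦that touched d8⟧ = {d1, d2, d4, d5, d7, d8, d10, d11, d12} ∩ {d3, d4, d6, d8, d10, d11, d12, d13, d14} = {d4, d8, d10, d11, d12}
… ∩ ⟦beside d14⟧ = {d4, d8, d10, d11, d12} ∩ {d2, d4, d5, d6, d8, d11, d12, d13} = {d4, d8, d11, d12}
… ∩ ⟦light⟧ = {d4, d8, d11, d12} ∩ {d1, d3, d4, d5, d6, d7, d10, d11, d12, d14} = {d4, d11, d12}
So ⟦light bottle that touched d8 beside d14⟧ = {d4, d11, d12}.

{d4, d11, d12}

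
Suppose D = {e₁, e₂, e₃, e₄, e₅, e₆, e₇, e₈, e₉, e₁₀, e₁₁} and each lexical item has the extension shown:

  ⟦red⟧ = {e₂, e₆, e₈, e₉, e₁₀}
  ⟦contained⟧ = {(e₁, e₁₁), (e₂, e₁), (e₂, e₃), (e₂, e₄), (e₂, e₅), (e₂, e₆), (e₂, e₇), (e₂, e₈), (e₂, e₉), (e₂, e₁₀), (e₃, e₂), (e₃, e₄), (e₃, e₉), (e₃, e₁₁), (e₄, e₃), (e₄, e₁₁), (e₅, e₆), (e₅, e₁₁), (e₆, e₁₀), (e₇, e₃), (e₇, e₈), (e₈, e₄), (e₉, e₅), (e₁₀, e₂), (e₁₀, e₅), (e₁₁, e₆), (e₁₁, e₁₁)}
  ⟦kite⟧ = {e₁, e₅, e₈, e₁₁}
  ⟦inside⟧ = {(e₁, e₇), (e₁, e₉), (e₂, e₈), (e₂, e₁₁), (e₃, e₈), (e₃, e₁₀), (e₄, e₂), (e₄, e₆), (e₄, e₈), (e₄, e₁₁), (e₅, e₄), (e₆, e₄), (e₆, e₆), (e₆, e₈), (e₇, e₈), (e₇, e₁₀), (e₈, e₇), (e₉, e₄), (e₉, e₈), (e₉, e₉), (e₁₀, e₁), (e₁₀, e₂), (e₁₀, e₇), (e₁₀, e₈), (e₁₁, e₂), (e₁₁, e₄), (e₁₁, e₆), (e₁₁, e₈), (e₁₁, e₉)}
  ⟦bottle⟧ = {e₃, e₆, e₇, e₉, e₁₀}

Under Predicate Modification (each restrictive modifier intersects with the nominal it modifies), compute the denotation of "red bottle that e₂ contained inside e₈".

⟦that e₂ contained⟧ = {x : ⟨e₂, x⟩ ∈ ⟦contained⟧} = {e₁, e₃, e₄, e₅, e₆, e₇, e₈, e₉, e₁₀}
⟦inside e₈⟧ = {x : ⟨x, e₈⟩ ∈ ⟦inside⟧} = {e₂, e₃, e₄, e₆, e₇, e₉, e₁₀, e₁₁}
⟦bottle⟧ = {e₃, e₆, e₇, e₉, e₁₀}
… ∩ ⟦that e₂ contained⟧ = {e₃, e₆, e₇, e₉, e₁₀} ∩ {e₁, e₃, e₄, e₅, e₆, e₇, e₈, e₉, e₁₀} = {e₃, e₆, e₇, e₉, e₁₀}
… ∩ ⟦inside e₈⟧ = {e₃, e₆, e₇, e₉, e₁₀} ∩ {e₂, e₃, e₄, e₆, e₇, e₉, e₁₀, e₁₁} = {e₃, e₆, e₇, e₉, e₁₀}
… ∩ ⟦red⟧ = {e₃, e₆, e₇, e₉, e₁₀} ∩ {e₂, e₆, e₈, e₉, e₁₀} = {e₆, e₉, e₁₀}
So ⟦red bottle that e₂ contained inside e₈⟧ = {e₆, e₉, e₁₀}.

{e₆, e₉, e₁₀}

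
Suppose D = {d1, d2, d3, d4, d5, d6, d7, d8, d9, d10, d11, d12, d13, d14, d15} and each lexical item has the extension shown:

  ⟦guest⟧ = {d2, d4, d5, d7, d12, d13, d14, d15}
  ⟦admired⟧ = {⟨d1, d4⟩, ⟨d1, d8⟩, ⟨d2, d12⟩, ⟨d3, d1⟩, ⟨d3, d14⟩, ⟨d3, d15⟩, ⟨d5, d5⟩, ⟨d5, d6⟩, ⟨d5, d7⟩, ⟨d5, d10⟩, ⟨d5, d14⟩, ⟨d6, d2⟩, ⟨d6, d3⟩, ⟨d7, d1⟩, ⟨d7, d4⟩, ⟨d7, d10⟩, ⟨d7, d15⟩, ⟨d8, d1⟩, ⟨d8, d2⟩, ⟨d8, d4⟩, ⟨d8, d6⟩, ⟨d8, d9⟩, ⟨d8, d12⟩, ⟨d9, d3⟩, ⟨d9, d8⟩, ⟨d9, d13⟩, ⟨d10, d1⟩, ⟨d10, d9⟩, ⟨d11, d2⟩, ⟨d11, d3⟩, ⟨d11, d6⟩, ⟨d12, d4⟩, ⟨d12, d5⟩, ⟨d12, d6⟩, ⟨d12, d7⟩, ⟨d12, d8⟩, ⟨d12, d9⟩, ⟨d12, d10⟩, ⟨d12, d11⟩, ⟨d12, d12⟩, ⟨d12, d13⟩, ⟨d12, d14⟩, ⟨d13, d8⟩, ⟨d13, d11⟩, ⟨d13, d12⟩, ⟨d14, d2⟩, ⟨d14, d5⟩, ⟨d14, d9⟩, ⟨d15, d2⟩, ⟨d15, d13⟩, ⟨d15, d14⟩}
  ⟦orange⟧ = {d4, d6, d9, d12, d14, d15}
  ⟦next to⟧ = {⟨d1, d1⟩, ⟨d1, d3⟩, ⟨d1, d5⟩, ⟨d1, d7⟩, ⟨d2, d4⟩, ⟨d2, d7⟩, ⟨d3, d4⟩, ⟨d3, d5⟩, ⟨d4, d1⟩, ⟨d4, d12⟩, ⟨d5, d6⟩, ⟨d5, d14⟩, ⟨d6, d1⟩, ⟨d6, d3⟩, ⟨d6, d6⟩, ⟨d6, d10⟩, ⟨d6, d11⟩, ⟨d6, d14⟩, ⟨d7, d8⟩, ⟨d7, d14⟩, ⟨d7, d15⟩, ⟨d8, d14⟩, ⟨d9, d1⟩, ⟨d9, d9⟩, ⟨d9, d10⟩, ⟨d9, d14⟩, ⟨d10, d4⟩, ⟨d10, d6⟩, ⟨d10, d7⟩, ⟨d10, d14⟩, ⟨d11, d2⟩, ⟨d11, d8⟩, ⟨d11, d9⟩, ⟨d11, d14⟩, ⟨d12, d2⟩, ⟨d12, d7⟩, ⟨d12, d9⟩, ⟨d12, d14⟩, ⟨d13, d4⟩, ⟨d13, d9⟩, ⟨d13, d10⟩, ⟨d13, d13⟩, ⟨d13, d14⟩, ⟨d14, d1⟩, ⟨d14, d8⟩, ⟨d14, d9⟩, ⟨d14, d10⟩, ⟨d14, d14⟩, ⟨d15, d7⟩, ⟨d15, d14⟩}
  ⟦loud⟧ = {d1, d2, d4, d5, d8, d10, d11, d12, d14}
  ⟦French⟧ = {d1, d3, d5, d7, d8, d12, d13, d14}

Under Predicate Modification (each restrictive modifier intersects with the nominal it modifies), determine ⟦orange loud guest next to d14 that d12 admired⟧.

{d12, d14}

⟦next to d14⟧ = {x : ⟨x, d14⟩ ∈ ⟦next to⟧} = {d5, d6, d7, d8, d9, d10, d11, d12, d13, d14, d15}
⟦that d12 admired⟧ = {x : ⟨d12, x⟩ ∈ ⟦admired⟧} = {d4, d5, d6, d7, d8, d9, d10, d11, d12, d13, d14}
⟦guest⟧ = {d2, d4, d5, d7, d12, d13, d14, d15}
… ∩ ⟦next to d14⟧ = {d2, d4, d5, d7, d12, d13, d14, d15} ∩ {d5, d6, d7, d8, d9, d10, d11, d12, d13, d14, d15} = {d5, d7, d12, d13, d14, d15}
… ∩ ⟦that d12 admired⟧ = {d5, d7, d12, d13, d14, d15} ∩ {d4, d5, d6, d7, d8, d9, d10, d11, d12, d13, d14} = {d5, d7, d12, d13, d14}
… ∩ ⟦orange⟧ = {d5, d7, d12, d13, d14} ∩ {d4, d6, d9, d12, d14, d15} = {d12, d14}
… ∩ ⟦loud⟧ = {d12, d14} ∩ {d1, d2, d4, d5, d8, d10, d11, d12, d14} = {d12, d14}
So ⟦orange loud guest next to d14 that d12 admired⟧ = {d12, d14}.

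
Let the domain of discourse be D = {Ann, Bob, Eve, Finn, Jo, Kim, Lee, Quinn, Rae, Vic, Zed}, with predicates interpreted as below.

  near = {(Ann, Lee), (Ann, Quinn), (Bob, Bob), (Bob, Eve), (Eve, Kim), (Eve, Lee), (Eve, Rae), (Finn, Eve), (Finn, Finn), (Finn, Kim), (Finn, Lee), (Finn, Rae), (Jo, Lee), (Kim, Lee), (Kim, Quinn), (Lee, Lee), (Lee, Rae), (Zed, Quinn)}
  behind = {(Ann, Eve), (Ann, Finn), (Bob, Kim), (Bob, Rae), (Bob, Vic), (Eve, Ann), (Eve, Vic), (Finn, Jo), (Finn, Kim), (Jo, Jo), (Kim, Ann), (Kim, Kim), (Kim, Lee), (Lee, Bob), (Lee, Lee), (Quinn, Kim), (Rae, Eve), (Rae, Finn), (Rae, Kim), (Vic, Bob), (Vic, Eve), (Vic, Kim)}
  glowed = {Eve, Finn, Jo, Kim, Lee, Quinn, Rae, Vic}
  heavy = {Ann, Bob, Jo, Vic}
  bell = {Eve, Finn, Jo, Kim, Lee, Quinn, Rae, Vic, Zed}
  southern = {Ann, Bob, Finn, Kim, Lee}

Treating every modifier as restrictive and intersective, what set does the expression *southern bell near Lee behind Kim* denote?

⟦near Lee⟧ = {x : ⟨x, Lee⟩ ∈ ⟦near⟧} = {Ann, Eve, Finn, Jo, Kim, Lee}
⟦behind Kim⟧ = {x : ⟨x, Kim⟩ ∈ ⟦behind⟧} = {Bob, Finn, Kim, Quinn, Rae, Vic}
⟦bell⟧ = {Eve, Finn, Jo, Kim, Lee, Quinn, Rae, Vic, Zed}
… ∩ ⟦near Lee⟧ = {Eve, Finn, Jo, Kim, Lee, Quinn, Rae, Vic, Zed} ∩ {Ann, Eve, Finn, Jo, Kim, Lee} = {Eve, Finn, Jo, Kim, Lee}
… ∩ ⟦behind Kim⟧ = {Eve, Finn, Jo, Kim, Lee} ∩ {Bob, Finn, Kim, Quinn, Rae, Vic} = {Finn, Kim}
… ∩ ⟦southern⟧ = {Finn, Kim} ∩ {Ann, Bob, Finn, Kim, Lee} = {Finn, Kim}
So ⟦southern bell near Lee behind Kim⟧ = {Finn, Kim}.

{Finn, Kim}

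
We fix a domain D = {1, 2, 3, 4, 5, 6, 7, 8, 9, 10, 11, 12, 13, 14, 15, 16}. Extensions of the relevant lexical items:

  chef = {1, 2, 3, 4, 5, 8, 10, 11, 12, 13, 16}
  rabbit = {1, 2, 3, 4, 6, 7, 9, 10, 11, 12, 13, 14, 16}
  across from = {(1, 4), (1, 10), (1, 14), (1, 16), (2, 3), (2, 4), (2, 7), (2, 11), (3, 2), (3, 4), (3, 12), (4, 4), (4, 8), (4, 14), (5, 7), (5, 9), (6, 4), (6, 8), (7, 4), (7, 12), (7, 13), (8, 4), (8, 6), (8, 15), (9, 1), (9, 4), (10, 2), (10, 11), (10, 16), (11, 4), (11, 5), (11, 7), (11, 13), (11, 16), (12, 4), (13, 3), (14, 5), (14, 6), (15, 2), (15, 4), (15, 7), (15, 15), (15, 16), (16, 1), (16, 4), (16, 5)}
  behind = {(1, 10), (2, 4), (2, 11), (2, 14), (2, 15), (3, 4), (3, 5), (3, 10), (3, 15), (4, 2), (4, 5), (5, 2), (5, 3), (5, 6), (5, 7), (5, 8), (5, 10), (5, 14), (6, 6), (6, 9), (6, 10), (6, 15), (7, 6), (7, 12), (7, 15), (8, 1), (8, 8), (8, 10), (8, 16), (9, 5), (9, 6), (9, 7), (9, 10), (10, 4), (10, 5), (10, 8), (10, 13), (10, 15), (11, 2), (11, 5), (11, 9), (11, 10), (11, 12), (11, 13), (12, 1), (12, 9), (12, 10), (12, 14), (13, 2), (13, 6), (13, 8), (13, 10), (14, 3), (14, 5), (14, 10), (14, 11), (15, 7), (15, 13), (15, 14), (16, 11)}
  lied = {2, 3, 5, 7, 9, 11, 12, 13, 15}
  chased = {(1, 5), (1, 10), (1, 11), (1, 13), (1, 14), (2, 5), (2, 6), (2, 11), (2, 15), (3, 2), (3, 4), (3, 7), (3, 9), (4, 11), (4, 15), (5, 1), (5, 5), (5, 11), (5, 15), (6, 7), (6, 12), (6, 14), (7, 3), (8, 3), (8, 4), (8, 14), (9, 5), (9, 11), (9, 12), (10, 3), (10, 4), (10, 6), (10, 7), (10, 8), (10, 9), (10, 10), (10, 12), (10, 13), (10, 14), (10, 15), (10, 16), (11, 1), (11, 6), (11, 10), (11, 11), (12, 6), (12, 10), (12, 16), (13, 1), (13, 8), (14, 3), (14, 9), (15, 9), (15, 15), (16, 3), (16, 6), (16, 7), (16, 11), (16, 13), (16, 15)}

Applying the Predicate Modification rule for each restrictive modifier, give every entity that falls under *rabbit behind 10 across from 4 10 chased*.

{3, 6, 9, 12}

⟦behind 10⟧ = {x : ⟨x, 10⟩ ∈ ⟦behind⟧} = {1, 3, 5, 6, 8, 9, 11, 12, 13, 14}
⟦across from 4⟧ = {x : ⟨x, 4⟩ ∈ ⟦across from⟧} = {1, 2, 3, 4, 6, 7, 8, 9, 11, 12, 15, 16}
⟦10 chased⟧ = {x : ⟨10, x⟩ ∈ ⟦chased⟧} = {3, 4, 6, 7, 8, 9, 10, 12, 13, 14, 15, 16}
⟦rabbit⟧ = {1, 2, 3, 4, 6, 7, 9, 10, 11, 12, 13, 14, 16}
… ∩ ⟦behind 10⟧ = {1, 2, 3, 4, 6, 7, 9, 10, 11, 12, 13, 14, 16} ∩ {1, 3, 5, 6, 8, 9, 11, 12, 13, 14} = {1, 3, 6, 9, 11, 12, 13, 14}
… ∩ ⟦across from 4⟧ = {1, 3, 6, 9, 11, 12, 13, 14} ∩ {1, 2, 3, 4, 6, 7, 8, 9, 11, 12, 15, 16} = {1, 3, 6, 9, 11, 12}
… ∩ ⟦10 chased⟧ = {1, 3, 6, 9, 11, 12} ∩ {3, 4, 6, 7, 8, 9, 10, 12, 13, 14, 15, 16} = {3, 6, 9, 12}
So ⟦rabbit behind 10 across from 4 10 chased⟧ = {3, 6, 9, 12}.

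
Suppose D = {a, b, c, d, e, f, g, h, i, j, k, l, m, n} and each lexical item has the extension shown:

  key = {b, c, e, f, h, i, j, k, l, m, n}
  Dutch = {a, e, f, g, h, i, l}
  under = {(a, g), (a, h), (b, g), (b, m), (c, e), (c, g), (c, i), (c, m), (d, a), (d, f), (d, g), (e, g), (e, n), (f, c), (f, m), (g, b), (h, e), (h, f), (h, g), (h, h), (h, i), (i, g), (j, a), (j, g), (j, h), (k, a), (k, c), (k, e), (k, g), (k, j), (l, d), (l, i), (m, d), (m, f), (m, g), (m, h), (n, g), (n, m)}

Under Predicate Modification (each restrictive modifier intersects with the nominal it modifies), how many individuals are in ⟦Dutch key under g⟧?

⟦under g⟧ = {x : ⟨x, g⟩ ∈ ⟦under⟧} = {a, b, c, d, e, h, i, j, k, m, n}
⟦key⟧ = {b, c, e, f, h, i, j, k, l, m, n}
… ∩ ⟦under g⟧ = {b, c, e, f, h, i, j, k, l, m, n} ∩ {a, b, c, d, e, h, i, j, k, m, n} = {b, c, e, h, i, j, k, m, n}
… ∩ ⟦Dutch⟧ = {b, c, e, h, i, j, k, m, n} ∩ {a, e, f, g, h, i, l} = {e, h, i}
⟦Dutch key under g⟧ = {e, h, i}, so the cardinality is 3.

3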